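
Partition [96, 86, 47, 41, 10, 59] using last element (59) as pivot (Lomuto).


Pivot: 59
  47 <= 59: swap -> [47, 86, 96, 41, 10, 59]
  41 <= 59: swap -> [47, 41, 96, 86, 10, 59]
  10 <= 59: swap -> [47, 41, 10, 86, 96, 59]
Place pivot at 3: [47, 41, 10, 59, 96, 86]

Partitioned: [47, 41, 10, 59, 96, 86]


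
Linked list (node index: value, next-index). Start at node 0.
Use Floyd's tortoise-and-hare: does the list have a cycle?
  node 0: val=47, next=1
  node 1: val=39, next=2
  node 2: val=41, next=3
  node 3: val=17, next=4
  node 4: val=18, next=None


Floyd's tortoise (slow, +1) and hare (fast, +2):
  init: slow=0, fast=0
  step 1: slow=1, fast=2
  step 2: slow=2, fast=4
  step 3: fast -> None, no cycle

Cycle: no


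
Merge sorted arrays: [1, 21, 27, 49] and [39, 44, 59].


Take 1 from A
Take 21 from A
Take 27 from A
Take 39 from B
Take 44 from B
Take 49 from A

Merged: [1, 21, 27, 39, 44, 49, 59]


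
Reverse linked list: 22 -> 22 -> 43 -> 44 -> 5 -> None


Step 1: curr=22, set curr.next=prev(None) | reversed so far: 22
Step 2: curr=22, set curr.next=prev(22) | reversed so far: 22 -> 22
Step 3: curr=43, set curr.next=prev(22) | reversed so far: 43 -> 22 -> 22
Step 4: curr=44, set curr.next=prev(43) | reversed so far: 44 -> 43 -> 22 -> 22
Step 5: curr=5, set curr.next=prev(44) | reversed so far: 5 -> 44 -> 43 -> 22 -> 22

5 -> 44 -> 43 -> 22 -> 22 -> None


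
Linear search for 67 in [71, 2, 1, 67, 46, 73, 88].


i=0: 71!=67
i=1: 2!=67
i=2: 1!=67
i=3: 67==67 found!

Found at 3, 4 comps


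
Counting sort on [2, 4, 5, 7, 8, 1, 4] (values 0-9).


Input: [2, 4, 5, 7, 8, 1, 4]
Counts: [0, 1, 1, 0, 2, 1, 0, 1, 1, 0]

Sorted: [1, 2, 4, 4, 5, 7, 8]


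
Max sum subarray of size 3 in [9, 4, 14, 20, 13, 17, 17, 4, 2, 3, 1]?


[0:3]: 27
[1:4]: 38
[2:5]: 47
[3:6]: 50
[4:7]: 47
[5:8]: 38
[6:9]: 23
[7:10]: 9
[8:11]: 6

Max: 50 at [3:6]


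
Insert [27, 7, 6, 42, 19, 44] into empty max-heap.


Insert 27: [27]
Insert 7: [27, 7]
Insert 6: [27, 7, 6]
Insert 42: [42, 27, 6, 7]
Insert 19: [42, 27, 6, 7, 19]
Insert 44: [44, 27, 42, 7, 19, 6]

Final heap: [44, 27, 42, 7, 19, 6]


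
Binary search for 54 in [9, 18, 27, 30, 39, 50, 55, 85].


Step 1: lo=0, hi=7, mid=3, val=30
Step 2: lo=4, hi=7, mid=5, val=50
Step 3: lo=6, hi=7, mid=6, val=55

Not found


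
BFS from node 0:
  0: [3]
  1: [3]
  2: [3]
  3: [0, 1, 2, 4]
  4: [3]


Visit 0, enqueue [3]
Visit 3, enqueue [1, 2, 4]
Visit 1, enqueue []
Visit 2, enqueue []
Visit 4, enqueue []

BFS order: [0, 3, 1, 2, 4]


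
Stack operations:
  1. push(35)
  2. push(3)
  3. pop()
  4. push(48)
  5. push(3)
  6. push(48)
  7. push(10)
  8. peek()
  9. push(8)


push(35) -> [35]
push(3) -> [35, 3]
pop()->3, [35]
push(48) -> [35, 48]
push(3) -> [35, 48, 3]
push(48) -> [35, 48, 3, 48]
push(10) -> [35, 48, 3, 48, 10]
peek()->10
push(8) -> [35, 48, 3, 48, 10, 8]

Final stack: [35, 48, 3, 48, 10, 8]


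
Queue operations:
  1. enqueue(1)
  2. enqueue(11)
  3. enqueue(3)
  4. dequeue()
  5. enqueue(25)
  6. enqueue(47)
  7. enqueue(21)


enqueue(1) -> [1]
enqueue(11) -> [1, 11]
enqueue(3) -> [1, 11, 3]
dequeue()->1, [11, 3]
enqueue(25) -> [11, 3, 25]
enqueue(47) -> [11, 3, 25, 47]
enqueue(21) -> [11, 3, 25, 47, 21]

Final queue: [11, 3, 25, 47, 21]


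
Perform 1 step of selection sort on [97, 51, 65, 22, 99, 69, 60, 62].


Initial: [97, 51, 65, 22, 99, 69, 60, 62]
Step 1: min=22 at 3
  Swap: [22, 51, 65, 97, 99, 69, 60, 62]

After 1 step: [22, 51, 65, 97, 99, 69, 60, 62]


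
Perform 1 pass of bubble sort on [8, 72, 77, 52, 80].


Initial: [8, 72, 77, 52, 80]
Pass 1: [8, 72, 52, 77, 80] (1 swaps)

After 1 pass: [8, 72, 52, 77, 80]


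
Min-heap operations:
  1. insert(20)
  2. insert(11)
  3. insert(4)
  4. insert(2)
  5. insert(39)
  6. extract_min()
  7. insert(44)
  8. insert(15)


insert(20) -> [20]
insert(11) -> [11, 20]
insert(4) -> [4, 20, 11]
insert(2) -> [2, 4, 11, 20]
insert(39) -> [2, 4, 11, 20, 39]
extract_min()->2, [4, 20, 11, 39]
insert(44) -> [4, 20, 11, 39, 44]
insert(15) -> [4, 20, 11, 39, 44, 15]

Final heap: [4, 20, 11, 39, 44, 15]


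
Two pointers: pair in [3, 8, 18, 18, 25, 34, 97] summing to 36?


lo=0(3)+hi=6(97)=100
lo=0(3)+hi=5(34)=37
lo=0(3)+hi=4(25)=28
lo=1(8)+hi=4(25)=33
lo=2(18)+hi=4(25)=43
lo=2(18)+hi=3(18)=36

Yes: 18+18=36


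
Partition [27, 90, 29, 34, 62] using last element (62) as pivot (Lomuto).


Pivot: 62
  27 <= 62: advance i (no swap)
  29 <= 62: swap -> [27, 29, 90, 34, 62]
  34 <= 62: swap -> [27, 29, 34, 90, 62]
Place pivot at 3: [27, 29, 34, 62, 90]

Partitioned: [27, 29, 34, 62, 90]


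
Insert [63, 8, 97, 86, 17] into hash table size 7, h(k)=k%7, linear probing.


Insert 63: h=0 -> slot 0
Insert 8: h=1 -> slot 1
Insert 97: h=6 -> slot 6
Insert 86: h=2 -> slot 2
Insert 17: h=3 -> slot 3

Table: [63, 8, 86, 17, None, None, 97]


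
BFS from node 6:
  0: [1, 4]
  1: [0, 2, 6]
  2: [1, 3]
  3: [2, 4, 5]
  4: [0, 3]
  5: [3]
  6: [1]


Visit 6, enqueue [1]
Visit 1, enqueue [0, 2]
Visit 0, enqueue [4]
Visit 2, enqueue [3]
Visit 4, enqueue []
Visit 3, enqueue [5]
Visit 5, enqueue []

BFS order: [6, 1, 0, 2, 4, 3, 5]


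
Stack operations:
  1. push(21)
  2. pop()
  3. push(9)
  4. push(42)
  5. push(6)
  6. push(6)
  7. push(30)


push(21) -> [21]
pop()->21, []
push(9) -> [9]
push(42) -> [9, 42]
push(6) -> [9, 42, 6]
push(6) -> [9, 42, 6, 6]
push(30) -> [9, 42, 6, 6, 30]

Final stack: [9, 42, 6, 6, 30]


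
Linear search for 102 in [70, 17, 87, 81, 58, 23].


i=0: 70!=102
i=1: 17!=102
i=2: 87!=102
i=3: 81!=102
i=4: 58!=102
i=5: 23!=102

Not found, 6 comps


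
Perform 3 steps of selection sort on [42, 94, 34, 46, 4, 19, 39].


Initial: [42, 94, 34, 46, 4, 19, 39]
Step 1: min=4 at 4
  Swap: [4, 94, 34, 46, 42, 19, 39]
Step 2: min=19 at 5
  Swap: [4, 19, 34, 46, 42, 94, 39]
Step 3: min=34 at 2
  Swap: [4, 19, 34, 46, 42, 94, 39]

After 3 steps: [4, 19, 34, 46, 42, 94, 39]


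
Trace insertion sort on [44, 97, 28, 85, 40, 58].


Initial: [44, 97, 28, 85, 40, 58]
Insert 97: [44, 97, 28, 85, 40, 58]
Insert 28: [28, 44, 97, 85, 40, 58]
Insert 85: [28, 44, 85, 97, 40, 58]
Insert 40: [28, 40, 44, 85, 97, 58]
Insert 58: [28, 40, 44, 58, 85, 97]

Sorted: [28, 40, 44, 58, 85, 97]


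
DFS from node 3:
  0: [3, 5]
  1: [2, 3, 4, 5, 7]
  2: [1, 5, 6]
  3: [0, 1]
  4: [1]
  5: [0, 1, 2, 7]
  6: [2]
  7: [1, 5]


Visit 3, push [1, 0]
Visit 0, push [5]
Visit 5, push [7, 2, 1]
Visit 1, push [7, 4, 2]
Visit 2, push [6]
Visit 6, push []
Visit 4, push []
Visit 7, push []

DFS order: [3, 0, 5, 1, 2, 6, 4, 7]


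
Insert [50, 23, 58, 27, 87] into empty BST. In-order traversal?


Insert 50: root
Insert 23: L from 50
Insert 58: R from 50
Insert 27: L from 50 -> R from 23
Insert 87: R from 50 -> R from 58

In-order: [23, 27, 50, 58, 87]


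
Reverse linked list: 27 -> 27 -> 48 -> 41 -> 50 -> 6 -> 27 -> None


Step 1: curr=27, set curr.next=prev(None) | reversed so far: 27
Step 2: curr=27, set curr.next=prev(27) | reversed so far: 27 -> 27
Step 3: curr=48, set curr.next=prev(27) | reversed so far: 48 -> 27 -> 27
Step 4: curr=41, set curr.next=prev(48) | reversed so far: 41 -> 48 -> 27 -> 27
Step 5: curr=50, set curr.next=prev(41) | reversed so far: 50 -> 41 -> 48 -> 27 -> 27
Step 6: curr=6, set curr.next=prev(50) | reversed so far: 6 -> 50 -> 41 -> 48 -> 27 -> 27
Step 7: curr=27, set curr.next=prev(6) | reversed so far: 27 -> 6 -> 50 -> 41 -> 48 -> 27 -> 27

27 -> 6 -> 50 -> 41 -> 48 -> 27 -> 27 -> None


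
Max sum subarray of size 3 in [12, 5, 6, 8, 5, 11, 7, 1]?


[0:3]: 23
[1:4]: 19
[2:5]: 19
[3:6]: 24
[4:7]: 23
[5:8]: 19

Max: 24 at [3:6]


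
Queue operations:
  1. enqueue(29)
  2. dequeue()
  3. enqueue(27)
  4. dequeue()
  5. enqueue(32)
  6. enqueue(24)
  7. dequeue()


enqueue(29) -> [29]
dequeue()->29, []
enqueue(27) -> [27]
dequeue()->27, []
enqueue(32) -> [32]
enqueue(24) -> [32, 24]
dequeue()->32, [24]

Final queue: [24]


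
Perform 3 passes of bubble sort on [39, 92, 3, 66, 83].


Initial: [39, 92, 3, 66, 83]
Pass 1: [39, 3, 66, 83, 92] (3 swaps)
Pass 2: [3, 39, 66, 83, 92] (1 swaps)
Pass 3: [3, 39, 66, 83, 92] (0 swaps)

After 3 passes: [3, 39, 66, 83, 92]


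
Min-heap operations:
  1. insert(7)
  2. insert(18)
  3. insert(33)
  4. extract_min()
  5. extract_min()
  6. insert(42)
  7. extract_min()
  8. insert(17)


insert(7) -> [7]
insert(18) -> [7, 18]
insert(33) -> [7, 18, 33]
extract_min()->7, [18, 33]
extract_min()->18, [33]
insert(42) -> [33, 42]
extract_min()->33, [42]
insert(17) -> [17, 42]

Final heap: [17, 42]


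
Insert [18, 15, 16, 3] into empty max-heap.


Insert 18: [18]
Insert 15: [18, 15]
Insert 16: [18, 15, 16]
Insert 3: [18, 15, 16, 3]

Final heap: [18, 15, 16, 3]


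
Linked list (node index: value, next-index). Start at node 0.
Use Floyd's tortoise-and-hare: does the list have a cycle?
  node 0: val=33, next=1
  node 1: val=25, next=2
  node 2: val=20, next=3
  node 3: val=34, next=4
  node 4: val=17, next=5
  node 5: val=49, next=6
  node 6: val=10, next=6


Floyd's tortoise (slow, +1) and hare (fast, +2):
  init: slow=0, fast=0
  step 1: slow=1, fast=2
  step 2: slow=2, fast=4
  step 3: slow=3, fast=6
  step 4: slow=4, fast=6
  step 5: slow=5, fast=6
  step 6: slow=6, fast=6
  slow == fast at node 6: cycle detected

Cycle: yes


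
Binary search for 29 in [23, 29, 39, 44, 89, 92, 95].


Step 1: lo=0, hi=6, mid=3, val=44
Step 2: lo=0, hi=2, mid=1, val=29

Found at index 1


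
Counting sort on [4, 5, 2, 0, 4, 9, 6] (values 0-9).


Input: [4, 5, 2, 0, 4, 9, 6]
Counts: [1, 0, 1, 0, 2, 1, 1, 0, 0, 1]

Sorted: [0, 2, 4, 4, 5, 6, 9]


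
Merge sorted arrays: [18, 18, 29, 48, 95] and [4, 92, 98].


Take 4 from B
Take 18 from A
Take 18 from A
Take 29 from A
Take 48 from A
Take 92 from B
Take 95 from A

Merged: [4, 18, 18, 29, 48, 92, 95, 98]


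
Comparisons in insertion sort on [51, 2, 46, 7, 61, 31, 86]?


Algorithm: insertion sort
Input: [51, 2, 46, 7, 61, 31, 86]
Sorted: [2, 7, 31, 46, 51, 61, 86]

12


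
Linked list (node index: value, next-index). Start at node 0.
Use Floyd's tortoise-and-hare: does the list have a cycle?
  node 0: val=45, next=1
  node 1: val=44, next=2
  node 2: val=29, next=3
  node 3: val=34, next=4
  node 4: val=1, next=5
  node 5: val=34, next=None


Floyd's tortoise (slow, +1) and hare (fast, +2):
  init: slow=0, fast=0
  step 1: slow=1, fast=2
  step 2: slow=2, fast=4
  step 3: fast 4->5->None, no cycle

Cycle: no


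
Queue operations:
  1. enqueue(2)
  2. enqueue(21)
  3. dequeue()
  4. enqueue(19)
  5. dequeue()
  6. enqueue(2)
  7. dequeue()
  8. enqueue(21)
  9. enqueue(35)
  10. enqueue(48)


enqueue(2) -> [2]
enqueue(21) -> [2, 21]
dequeue()->2, [21]
enqueue(19) -> [21, 19]
dequeue()->21, [19]
enqueue(2) -> [19, 2]
dequeue()->19, [2]
enqueue(21) -> [2, 21]
enqueue(35) -> [2, 21, 35]
enqueue(48) -> [2, 21, 35, 48]

Final queue: [2, 21, 35, 48]


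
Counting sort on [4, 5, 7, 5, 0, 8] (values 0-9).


Input: [4, 5, 7, 5, 0, 8]
Counts: [1, 0, 0, 0, 1, 2, 0, 1, 1, 0]

Sorted: [0, 4, 5, 5, 7, 8]


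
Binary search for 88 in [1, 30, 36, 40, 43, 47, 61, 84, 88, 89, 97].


Step 1: lo=0, hi=10, mid=5, val=47
Step 2: lo=6, hi=10, mid=8, val=88

Found at index 8


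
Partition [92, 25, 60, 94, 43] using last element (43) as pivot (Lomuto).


Pivot: 43
  25 <= 43: swap -> [25, 92, 60, 94, 43]
Place pivot at 1: [25, 43, 60, 94, 92]

Partitioned: [25, 43, 60, 94, 92]


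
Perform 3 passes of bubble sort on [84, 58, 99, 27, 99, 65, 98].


Initial: [84, 58, 99, 27, 99, 65, 98]
Pass 1: [58, 84, 27, 99, 65, 98, 99] (4 swaps)
Pass 2: [58, 27, 84, 65, 98, 99, 99] (3 swaps)
Pass 3: [27, 58, 65, 84, 98, 99, 99] (2 swaps)

After 3 passes: [27, 58, 65, 84, 98, 99, 99]


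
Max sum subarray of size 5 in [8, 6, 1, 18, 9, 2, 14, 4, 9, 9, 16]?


[0:5]: 42
[1:6]: 36
[2:7]: 44
[3:8]: 47
[4:9]: 38
[5:10]: 38
[6:11]: 52

Max: 52 at [6:11]


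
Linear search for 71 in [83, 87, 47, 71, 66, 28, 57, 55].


i=0: 83!=71
i=1: 87!=71
i=2: 47!=71
i=3: 71==71 found!

Found at 3, 4 comps


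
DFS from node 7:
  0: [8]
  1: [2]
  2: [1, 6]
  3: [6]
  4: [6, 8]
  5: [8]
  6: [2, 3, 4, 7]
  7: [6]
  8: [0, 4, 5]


Visit 7, push [6]
Visit 6, push [4, 3, 2]
Visit 2, push [1]
Visit 1, push []
Visit 3, push []
Visit 4, push [8]
Visit 8, push [5, 0]
Visit 0, push []
Visit 5, push []

DFS order: [7, 6, 2, 1, 3, 4, 8, 0, 5]


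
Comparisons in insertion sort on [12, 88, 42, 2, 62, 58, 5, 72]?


Algorithm: insertion sort
Input: [12, 88, 42, 2, 62, 58, 5, 72]
Sorted: [2, 5, 12, 42, 58, 62, 72, 88]

19


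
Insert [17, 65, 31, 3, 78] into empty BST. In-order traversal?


Insert 17: root
Insert 65: R from 17
Insert 31: R from 17 -> L from 65
Insert 3: L from 17
Insert 78: R from 17 -> R from 65

In-order: [3, 17, 31, 65, 78]


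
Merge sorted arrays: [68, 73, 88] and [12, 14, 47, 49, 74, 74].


Take 12 from B
Take 14 from B
Take 47 from B
Take 49 from B
Take 68 from A
Take 73 from A
Take 74 from B
Take 74 from B

Merged: [12, 14, 47, 49, 68, 73, 74, 74, 88]


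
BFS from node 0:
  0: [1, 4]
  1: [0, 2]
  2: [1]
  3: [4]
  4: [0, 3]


Visit 0, enqueue [1, 4]
Visit 1, enqueue [2]
Visit 4, enqueue [3]
Visit 2, enqueue []
Visit 3, enqueue []

BFS order: [0, 1, 4, 2, 3]


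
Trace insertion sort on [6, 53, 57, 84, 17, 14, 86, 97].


Initial: [6, 53, 57, 84, 17, 14, 86, 97]
Insert 53: [6, 53, 57, 84, 17, 14, 86, 97]
Insert 57: [6, 53, 57, 84, 17, 14, 86, 97]
Insert 84: [6, 53, 57, 84, 17, 14, 86, 97]
Insert 17: [6, 17, 53, 57, 84, 14, 86, 97]
Insert 14: [6, 14, 17, 53, 57, 84, 86, 97]
Insert 86: [6, 14, 17, 53, 57, 84, 86, 97]
Insert 97: [6, 14, 17, 53, 57, 84, 86, 97]

Sorted: [6, 14, 17, 53, 57, 84, 86, 97]


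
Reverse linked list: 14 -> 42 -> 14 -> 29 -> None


Step 1: curr=14, set curr.next=prev(None) | reversed so far: 14
Step 2: curr=42, set curr.next=prev(14) | reversed so far: 42 -> 14
Step 3: curr=14, set curr.next=prev(42) | reversed so far: 14 -> 42 -> 14
Step 4: curr=29, set curr.next=prev(14) | reversed so far: 29 -> 14 -> 42 -> 14

29 -> 14 -> 42 -> 14 -> None


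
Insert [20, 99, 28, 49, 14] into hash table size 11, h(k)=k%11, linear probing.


Insert 20: h=9 -> slot 9
Insert 99: h=0 -> slot 0
Insert 28: h=6 -> slot 6
Insert 49: h=5 -> slot 5
Insert 14: h=3 -> slot 3

Table: [99, None, None, 14, None, 49, 28, None, None, 20, None]


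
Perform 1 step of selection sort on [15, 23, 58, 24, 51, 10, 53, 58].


Initial: [15, 23, 58, 24, 51, 10, 53, 58]
Step 1: min=10 at 5
  Swap: [10, 23, 58, 24, 51, 15, 53, 58]

After 1 step: [10, 23, 58, 24, 51, 15, 53, 58]


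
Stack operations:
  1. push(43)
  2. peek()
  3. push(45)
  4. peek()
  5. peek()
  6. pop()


push(43) -> [43]
peek()->43
push(45) -> [43, 45]
peek()->45
peek()->45
pop()->45, [43]

Final stack: [43]


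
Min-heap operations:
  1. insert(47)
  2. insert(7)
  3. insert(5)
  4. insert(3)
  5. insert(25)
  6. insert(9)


insert(47) -> [47]
insert(7) -> [7, 47]
insert(5) -> [5, 47, 7]
insert(3) -> [3, 5, 7, 47]
insert(25) -> [3, 5, 7, 47, 25]
insert(9) -> [3, 5, 7, 47, 25, 9]

Final heap: [3, 5, 7, 47, 25, 9]


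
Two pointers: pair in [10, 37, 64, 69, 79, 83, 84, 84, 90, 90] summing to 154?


lo=0(10)+hi=9(90)=100
lo=1(37)+hi=9(90)=127
lo=2(64)+hi=9(90)=154

Yes: 64+90=154


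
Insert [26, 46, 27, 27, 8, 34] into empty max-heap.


Insert 26: [26]
Insert 46: [46, 26]
Insert 27: [46, 26, 27]
Insert 27: [46, 27, 27, 26]
Insert 8: [46, 27, 27, 26, 8]
Insert 34: [46, 27, 34, 26, 8, 27]

Final heap: [46, 27, 34, 26, 8, 27]


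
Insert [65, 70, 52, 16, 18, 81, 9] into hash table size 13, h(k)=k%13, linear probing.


Insert 65: h=0 -> slot 0
Insert 70: h=5 -> slot 5
Insert 52: h=0, 1 probes -> slot 1
Insert 16: h=3 -> slot 3
Insert 18: h=5, 1 probes -> slot 6
Insert 81: h=3, 1 probes -> slot 4
Insert 9: h=9 -> slot 9

Table: [65, 52, None, 16, 81, 70, 18, None, None, 9, None, None, None]


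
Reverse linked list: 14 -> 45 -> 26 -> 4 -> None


Step 1: curr=14, set curr.next=prev(None) | reversed so far: 14
Step 2: curr=45, set curr.next=prev(14) | reversed so far: 45 -> 14
Step 3: curr=26, set curr.next=prev(45) | reversed so far: 26 -> 45 -> 14
Step 4: curr=4, set curr.next=prev(26) | reversed so far: 4 -> 26 -> 45 -> 14

4 -> 26 -> 45 -> 14 -> None


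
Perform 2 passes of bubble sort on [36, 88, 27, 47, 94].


Initial: [36, 88, 27, 47, 94]
Pass 1: [36, 27, 47, 88, 94] (2 swaps)
Pass 2: [27, 36, 47, 88, 94] (1 swaps)

After 2 passes: [27, 36, 47, 88, 94]


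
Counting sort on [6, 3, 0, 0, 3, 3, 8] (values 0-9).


Input: [6, 3, 0, 0, 3, 3, 8]
Counts: [2, 0, 0, 3, 0, 0, 1, 0, 1, 0]

Sorted: [0, 0, 3, 3, 3, 6, 8]


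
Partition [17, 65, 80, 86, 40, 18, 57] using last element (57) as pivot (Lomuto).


Pivot: 57
  17 <= 57: advance i (no swap)
  40 <= 57: swap -> [17, 40, 80, 86, 65, 18, 57]
  18 <= 57: swap -> [17, 40, 18, 86, 65, 80, 57]
Place pivot at 3: [17, 40, 18, 57, 65, 80, 86]

Partitioned: [17, 40, 18, 57, 65, 80, 86]


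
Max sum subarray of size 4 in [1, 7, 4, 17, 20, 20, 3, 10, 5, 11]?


[0:4]: 29
[1:5]: 48
[2:6]: 61
[3:7]: 60
[4:8]: 53
[5:9]: 38
[6:10]: 29

Max: 61 at [2:6]


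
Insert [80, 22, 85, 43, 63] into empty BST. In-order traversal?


Insert 80: root
Insert 22: L from 80
Insert 85: R from 80
Insert 43: L from 80 -> R from 22
Insert 63: L from 80 -> R from 22 -> R from 43

In-order: [22, 43, 63, 80, 85]


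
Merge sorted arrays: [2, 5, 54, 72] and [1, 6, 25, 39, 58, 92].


Take 1 from B
Take 2 from A
Take 5 from A
Take 6 from B
Take 25 from B
Take 39 from B
Take 54 from A
Take 58 from B
Take 72 from A

Merged: [1, 2, 5, 6, 25, 39, 54, 58, 72, 92]


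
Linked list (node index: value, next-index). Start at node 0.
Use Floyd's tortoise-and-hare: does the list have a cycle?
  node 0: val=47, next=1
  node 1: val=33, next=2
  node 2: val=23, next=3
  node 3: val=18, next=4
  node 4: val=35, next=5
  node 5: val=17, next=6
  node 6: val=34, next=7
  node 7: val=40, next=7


Floyd's tortoise (slow, +1) and hare (fast, +2):
  init: slow=0, fast=0
  step 1: slow=1, fast=2
  step 2: slow=2, fast=4
  step 3: slow=3, fast=6
  step 4: slow=4, fast=7
  step 5: slow=5, fast=7
  step 6: slow=6, fast=7
  step 7: slow=7, fast=7
  slow == fast at node 7: cycle detected

Cycle: yes


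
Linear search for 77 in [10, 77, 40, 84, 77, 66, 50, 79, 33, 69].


i=0: 10!=77
i=1: 77==77 found!

Found at 1, 2 comps


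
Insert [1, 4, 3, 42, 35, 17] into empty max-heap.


Insert 1: [1]
Insert 4: [4, 1]
Insert 3: [4, 1, 3]
Insert 42: [42, 4, 3, 1]
Insert 35: [42, 35, 3, 1, 4]
Insert 17: [42, 35, 17, 1, 4, 3]

Final heap: [42, 35, 17, 1, 4, 3]


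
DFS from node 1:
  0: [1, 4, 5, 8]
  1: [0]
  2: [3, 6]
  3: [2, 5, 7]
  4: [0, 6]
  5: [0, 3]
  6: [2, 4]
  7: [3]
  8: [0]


Visit 1, push [0]
Visit 0, push [8, 5, 4]
Visit 4, push [6]
Visit 6, push [2]
Visit 2, push [3]
Visit 3, push [7, 5]
Visit 5, push []
Visit 7, push []
Visit 8, push []

DFS order: [1, 0, 4, 6, 2, 3, 5, 7, 8]


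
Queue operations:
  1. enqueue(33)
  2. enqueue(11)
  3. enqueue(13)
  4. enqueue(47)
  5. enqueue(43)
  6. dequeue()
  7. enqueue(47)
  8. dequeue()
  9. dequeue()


enqueue(33) -> [33]
enqueue(11) -> [33, 11]
enqueue(13) -> [33, 11, 13]
enqueue(47) -> [33, 11, 13, 47]
enqueue(43) -> [33, 11, 13, 47, 43]
dequeue()->33, [11, 13, 47, 43]
enqueue(47) -> [11, 13, 47, 43, 47]
dequeue()->11, [13, 47, 43, 47]
dequeue()->13, [47, 43, 47]

Final queue: [47, 43, 47]


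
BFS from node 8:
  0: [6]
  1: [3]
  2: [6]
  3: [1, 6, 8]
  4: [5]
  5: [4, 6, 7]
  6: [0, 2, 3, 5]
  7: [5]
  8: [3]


Visit 8, enqueue [3]
Visit 3, enqueue [1, 6]
Visit 1, enqueue []
Visit 6, enqueue [0, 2, 5]
Visit 0, enqueue []
Visit 2, enqueue []
Visit 5, enqueue [4, 7]
Visit 4, enqueue []
Visit 7, enqueue []

BFS order: [8, 3, 1, 6, 0, 2, 5, 4, 7]


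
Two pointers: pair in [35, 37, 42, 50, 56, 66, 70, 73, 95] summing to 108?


lo=0(35)+hi=8(95)=130
lo=0(35)+hi=7(73)=108

Yes: 35+73=108


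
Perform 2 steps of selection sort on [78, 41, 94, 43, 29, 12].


Initial: [78, 41, 94, 43, 29, 12]
Step 1: min=12 at 5
  Swap: [12, 41, 94, 43, 29, 78]
Step 2: min=29 at 4
  Swap: [12, 29, 94, 43, 41, 78]

After 2 steps: [12, 29, 94, 43, 41, 78]


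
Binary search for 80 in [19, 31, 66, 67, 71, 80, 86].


Step 1: lo=0, hi=6, mid=3, val=67
Step 2: lo=4, hi=6, mid=5, val=80

Found at index 5


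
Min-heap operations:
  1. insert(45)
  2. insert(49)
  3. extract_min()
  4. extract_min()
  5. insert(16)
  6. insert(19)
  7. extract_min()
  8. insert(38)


insert(45) -> [45]
insert(49) -> [45, 49]
extract_min()->45, [49]
extract_min()->49, []
insert(16) -> [16]
insert(19) -> [16, 19]
extract_min()->16, [19]
insert(38) -> [19, 38]

Final heap: [19, 38]


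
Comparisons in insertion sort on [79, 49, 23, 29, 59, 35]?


Algorithm: insertion sort
Input: [79, 49, 23, 29, 59, 35]
Sorted: [23, 29, 35, 49, 59, 79]

12


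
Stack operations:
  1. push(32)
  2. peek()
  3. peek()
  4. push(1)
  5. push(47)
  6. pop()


push(32) -> [32]
peek()->32
peek()->32
push(1) -> [32, 1]
push(47) -> [32, 1, 47]
pop()->47, [32, 1]

Final stack: [32, 1]


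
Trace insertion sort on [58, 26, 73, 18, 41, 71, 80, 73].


Initial: [58, 26, 73, 18, 41, 71, 80, 73]
Insert 26: [26, 58, 73, 18, 41, 71, 80, 73]
Insert 73: [26, 58, 73, 18, 41, 71, 80, 73]
Insert 18: [18, 26, 58, 73, 41, 71, 80, 73]
Insert 41: [18, 26, 41, 58, 73, 71, 80, 73]
Insert 71: [18, 26, 41, 58, 71, 73, 80, 73]
Insert 80: [18, 26, 41, 58, 71, 73, 80, 73]
Insert 73: [18, 26, 41, 58, 71, 73, 73, 80]

Sorted: [18, 26, 41, 58, 71, 73, 73, 80]


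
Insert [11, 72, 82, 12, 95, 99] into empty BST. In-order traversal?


Insert 11: root
Insert 72: R from 11
Insert 82: R from 11 -> R from 72
Insert 12: R from 11 -> L from 72
Insert 95: R from 11 -> R from 72 -> R from 82
Insert 99: R from 11 -> R from 72 -> R from 82 -> R from 95

In-order: [11, 12, 72, 82, 95, 99]


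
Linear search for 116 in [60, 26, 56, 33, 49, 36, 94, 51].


i=0: 60!=116
i=1: 26!=116
i=2: 56!=116
i=3: 33!=116
i=4: 49!=116
i=5: 36!=116
i=6: 94!=116
i=7: 51!=116

Not found, 8 comps


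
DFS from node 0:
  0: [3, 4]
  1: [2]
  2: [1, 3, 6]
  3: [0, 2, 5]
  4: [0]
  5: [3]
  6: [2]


Visit 0, push [4, 3]
Visit 3, push [5, 2]
Visit 2, push [6, 1]
Visit 1, push []
Visit 6, push []
Visit 5, push []
Visit 4, push []

DFS order: [0, 3, 2, 1, 6, 5, 4]


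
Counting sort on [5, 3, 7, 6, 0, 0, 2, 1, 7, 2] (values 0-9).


Input: [5, 3, 7, 6, 0, 0, 2, 1, 7, 2]
Counts: [2, 1, 2, 1, 0, 1, 1, 2, 0, 0]

Sorted: [0, 0, 1, 2, 2, 3, 5, 6, 7, 7]


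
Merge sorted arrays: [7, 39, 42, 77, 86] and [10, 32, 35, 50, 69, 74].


Take 7 from A
Take 10 from B
Take 32 from B
Take 35 from B
Take 39 from A
Take 42 from A
Take 50 from B
Take 69 from B
Take 74 from B

Merged: [7, 10, 32, 35, 39, 42, 50, 69, 74, 77, 86]


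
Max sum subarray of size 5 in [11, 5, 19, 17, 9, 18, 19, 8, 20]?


[0:5]: 61
[1:6]: 68
[2:7]: 82
[3:8]: 71
[4:9]: 74

Max: 82 at [2:7]


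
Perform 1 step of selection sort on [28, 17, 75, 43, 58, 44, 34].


Initial: [28, 17, 75, 43, 58, 44, 34]
Step 1: min=17 at 1
  Swap: [17, 28, 75, 43, 58, 44, 34]

After 1 step: [17, 28, 75, 43, 58, 44, 34]


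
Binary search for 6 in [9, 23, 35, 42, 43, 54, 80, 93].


Step 1: lo=0, hi=7, mid=3, val=42
Step 2: lo=0, hi=2, mid=1, val=23
Step 3: lo=0, hi=0, mid=0, val=9

Not found


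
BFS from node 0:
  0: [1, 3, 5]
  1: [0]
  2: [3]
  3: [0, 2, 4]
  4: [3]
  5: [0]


Visit 0, enqueue [1, 3, 5]
Visit 1, enqueue []
Visit 3, enqueue [2, 4]
Visit 5, enqueue []
Visit 2, enqueue []
Visit 4, enqueue []

BFS order: [0, 1, 3, 5, 2, 4]


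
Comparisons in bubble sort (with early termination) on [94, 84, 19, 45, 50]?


Algorithm: bubble sort (with early termination)
Input: [94, 84, 19, 45, 50]
Sorted: [19, 45, 50, 84, 94]

9


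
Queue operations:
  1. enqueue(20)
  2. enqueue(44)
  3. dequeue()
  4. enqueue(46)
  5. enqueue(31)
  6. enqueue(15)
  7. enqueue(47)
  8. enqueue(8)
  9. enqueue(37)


enqueue(20) -> [20]
enqueue(44) -> [20, 44]
dequeue()->20, [44]
enqueue(46) -> [44, 46]
enqueue(31) -> [44, 46, 31]
enqueue(15) -> [44, 46, 31, 15]
enqueue(47) -> [44, 46, 31, 15, 47]
enqueue(8) -> [44, 46, 31, 15, 47, 8]
enqueue(37) -> [44, 46, 31, 15, 47, 8, 37]

Final queue: [44, 46, 31, 15, 47, 8, 37]


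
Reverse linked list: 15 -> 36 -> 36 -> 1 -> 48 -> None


Step 1: curr=15, set curr.next=prev(None) | reversed so far: 15
Step 2: curr=36, set curr.next=prev(15) | reversed so far: 36 -> 15
Step 3: curr=36, set curr.next=prev(36) | reversed so far: 36 -> 36 -> 15
Step 4: curr=1, set curr.next=prev(36) | reversed so far: 1 -> 36 -> 36 -> 15
Step 5: curr=48, set curr.next=prev(1) | reversed so far: 48 -> 1 -> 36 -> 36 -> 15

48 -> 1 -> 36 -> 36 -> 15 -> None


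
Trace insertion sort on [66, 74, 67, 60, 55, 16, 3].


Initial: [66, 74, 67, 60, 55, 16, 3]
Insert 74: [66, 74, 67, 60, 55, 16, 3]
Insert 67: [66, 67, 74, 60, 55, 16, 3]
Insert 60: [60, 66, 67, 74, 55, 16, 3]
Insert 55: [55, 60, 66, 67, 74, 16, 3]
Insert 16: [16, 55, 60, 66, 67, 74, 3]
Insert 3: [3, 16, 55, 60, 66, 67, 74]

Sorted: [3, 16, 55, 60, 66, 67, 74]


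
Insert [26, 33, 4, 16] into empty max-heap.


Insert 26: [26]
Insert 33: [33, 26]
Insert 4: [33, 26, 4]
Insert 16: [33, 26, 4, 16]

Final heap: [33, 26, 4, 16]


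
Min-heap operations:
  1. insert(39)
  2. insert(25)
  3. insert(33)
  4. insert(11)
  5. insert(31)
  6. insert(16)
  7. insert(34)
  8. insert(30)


insert(39) -> [39]
insert(25) -> [25, 39]
insert(33) -> [25, 39, 33]
insert(11) -> [11, 25, 33, 39]
insert(31) -> [11, 25, 33, 39, 31]
insert(16) -> [11, 25, 16, 39, 31, 33]
insert(34) -> [11, 25, 16, 39, 31, 33, 34]
insert(30) -> [11, 25, 16, 30, 31, 33, 34, 39]

Final heap: [11, 25, 16, 30, 31, 33, 34, 39]


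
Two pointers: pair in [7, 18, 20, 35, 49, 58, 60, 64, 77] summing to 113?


lo=0(7)+hi=8(77)=84
lo=1(18)+hi=8(77)=95
lo=2(20)+hi=8(77)=97
lo=3(35)+hi=8(77)=112
lo=4(49)+hi=8(77)=126
lo=4(49)+hi=7(64)=113

Yes: 49+64=113


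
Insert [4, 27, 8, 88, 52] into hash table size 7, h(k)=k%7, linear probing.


Insert 4: h=4 -> slot 4
Insert 27: h=6 -> slot 6
Insert 8: h=1 -> slot 1
Insert 88: h=4, 1 probes -> slot 5
Insert 52: h=3 -> slot 3

Table: [None, 8, None, 52, 4, 88, 27]


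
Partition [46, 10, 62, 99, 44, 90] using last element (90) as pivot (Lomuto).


Pivot: 90
  46 <= 90: advance i (no swap)
  10 <= 90: advance i (no swap)
  62 <= 90: advance i (no swap)
  44 <= 90: swap -> [46, 10, 62, 44, 99, 90]
Place pivot at 4: [46, 10, 62, 44, 90, 99]

Partitioned: [46, 10, 62, 44, 90, 99]


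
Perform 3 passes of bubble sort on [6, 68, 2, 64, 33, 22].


Initial: [6, 68, 2, 64, 33, 22]
Pass 1: [6, 2, 64, 33, 22, 68] (4 swaps)
Pass 2: [2, 6, 33, 22, 64, 68] (3 swaps)
Pass 3: [2, 6, 22, 33, 64, 68] (1 swaps)

After 3 passes: [2, 6, 22, 33, 64, 68]


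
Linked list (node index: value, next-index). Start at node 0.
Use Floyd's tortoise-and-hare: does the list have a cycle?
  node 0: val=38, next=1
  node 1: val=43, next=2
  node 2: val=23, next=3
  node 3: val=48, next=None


Floyd's tortoise (slow, +1) and hare (fast, +2):
  init: slow=0, fast=0
  step 1: slow=1, fast=2
  step 2: fast 2->3->None, no cycle

Cycle: no


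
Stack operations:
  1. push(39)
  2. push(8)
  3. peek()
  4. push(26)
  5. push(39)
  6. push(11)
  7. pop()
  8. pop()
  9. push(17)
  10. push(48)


push(39) -> [39]
push(8) -> [39, 8]
peek()->8
push(26) -> [39, 8, 26]
push(39) -> [39, 8, 26, 39]
push(11) -> [39, 8, 26, 39, 11]
pop()->11, [39, 8, 26, 39]
pop()->39, [39, 8, 26]
push(17) -> [39, 8, 26, 17]
push(48) -> [39, 8, 26, 17, 48]

Final stack: [39, 8, 26, 17, 48]


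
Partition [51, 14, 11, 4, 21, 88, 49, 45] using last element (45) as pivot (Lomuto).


Pivot: 45
  14 <= 45: swap -> [14, 51, 11, 4, 21, 88, 49, 45]
  11 <= 45: swap -> [14, 11, 51, 4, 21, 88, 49, 45]
  4 <= 45: swap -> [14, 11, 4, 51, 21, 88, 49, 45]
  21 <= 45: swap -> [14, 11, 4, 21, 51, 88, 49, 45]
Place pivot at 4: [14, 11, 4, 21, 45, 88, 49, 51]

Partitioned: [14, 11, 4, 21, 45, 88, 49, 51]


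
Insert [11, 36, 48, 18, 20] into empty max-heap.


Insert 11: [11]
Insert 36: [36, 11]
Insert 48: [48, 11, 36]
Insert 18: [48, 18, 36, 11]
Insert 20: [48, 20, 36, 11, 18]

Final heap: [48, 20, 36, 11, 18]


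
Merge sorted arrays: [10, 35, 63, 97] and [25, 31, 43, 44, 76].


Take 10 from A
Take 25 from B
Take 31 from B
Take 35 from A
Take 43 from B
Take 44 from B
Take 63 from A
Take 76 from B

Merged: [10, 25, 31, 35, 43, 44, 63, 76, 97]


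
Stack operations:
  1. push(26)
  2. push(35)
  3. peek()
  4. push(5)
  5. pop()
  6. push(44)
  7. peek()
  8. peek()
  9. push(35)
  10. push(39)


push(26) -> [26]
push(35) -> [26, 35]
peek()->35
push(5) -> [26, 35, 5]
pop()->5, [26, 35]
push(44) -> [26, 35, 44]
peek()->44
peek()->44
push(35) -> [26, 35, 44, 35]
push(39) -> [26, 35, 44, 35, 39]

Final stack: [26, 35, 44, 35, 39]


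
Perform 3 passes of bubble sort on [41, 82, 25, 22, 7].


Initial: [41, 82, 25, 22, 7]
Pass 1: [41, 25, 22, 7, 82] (3 swaps)
Pass 2: [25, 22, 7, 41, 82] (3 swaps)
Pass 3: [22, 7, 25, 41, 82] (2 swaps)

After 3 passes: [22, 7, 25, 41, 82]


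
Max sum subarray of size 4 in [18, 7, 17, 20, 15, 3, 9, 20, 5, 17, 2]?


[0:4]: 62
[1:5]: 59
[2:6]: 55
[3:7]: 47
[4:8]: 47
[5:9]: 37
[6:10]: 51
[7:11]: 44

Max: 62 at [0:4]


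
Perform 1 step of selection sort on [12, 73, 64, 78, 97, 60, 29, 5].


Initial: [12, 73, 64, 78, 97, 60, 29, 5]
Step 1: min=5 at 7
  Swap: [5, 73, 64, 78, 97, 60, 29, 12]

After 1 step: [5, 73, 64, 78, 97, 60, 29, 12]


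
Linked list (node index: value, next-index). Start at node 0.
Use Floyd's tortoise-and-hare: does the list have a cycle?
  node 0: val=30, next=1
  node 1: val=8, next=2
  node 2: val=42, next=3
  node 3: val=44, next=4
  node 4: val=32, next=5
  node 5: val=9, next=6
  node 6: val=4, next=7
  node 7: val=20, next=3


Floyd's tortoise (slow, +1) and hare (fast, +2):
  init: slow=0, fast=0
  step 1: slow=1, fast=2
  step 2: slow=2, fast=4
  step 3: slow=3, fast=6
  step 4: slow=4, fast=3
  step 5: slow=5, fast=5
  slow == fast at node 5: cycle detected

Cycle: yes


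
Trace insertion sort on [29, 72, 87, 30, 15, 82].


Initial: [29, 72, 87, 30, 15, 82]
Insert 72: [29, 72, 87, 30, 15, 82]
Insert 87: [29, 72, 87, 30, 15, 82]
Insert 30: [29, 30, 72, 87, 15, 82]
Insert 15: [15, 29, 30, 72, 87, 82]
Insert 82: [15, 29, 30, 72, 82, 87]

Sorted: [15, 29, 30, 72, 82, 87]


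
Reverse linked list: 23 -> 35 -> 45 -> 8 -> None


Step 1: curr=23, set curr.next=prev(None) | reversed so far: 23
Step 2: curr=35, set curr.next=prev(23) | reversed so far: 35 -> 23
Step 3: curr=45, set curr.next=prev(35) | reversed so far: 45 -> 35 -> 23
Step 4: curr=8, set curr.next=prev(45) | reversed so far: 8 -> 45 -> 35 -> 23

8 -> 45 -> 35 -> 23 -> None


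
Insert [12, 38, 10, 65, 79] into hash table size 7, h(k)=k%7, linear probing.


Insert 12: h=5 -> slot 5
Insert 38: h=3 -> slot 3
Insert 10: h=3, 1 probes -> slot 4
Insert 65: h=2 -> slot 2
Insert 79: h=2, 4 probes -> slot 6

Table: [None, None, 65, 38, 10, 12, 79]


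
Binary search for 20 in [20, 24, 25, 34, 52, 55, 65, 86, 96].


Step 1: lo=0, hi=8, mid=4, val=52
Step 2: lo=0, hi=3, mid=1, val=24
Step 3: lo=0, hi=0, mid=0, val=20

Found at index 0


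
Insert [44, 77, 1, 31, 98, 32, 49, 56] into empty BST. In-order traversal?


Insert 44: root
Insert 77: R from 44
Insert 1: L from 44
Insert 31: L from 44 -> R from 1
Insert 98: R from 44 -> R from 77
Insert 32: L from 44 -> R from 1 -> R from 31
Insert 49: R from 44 -> L from 77
Insert 56: R from 44 -> L from 77 -> R from 49

In-order: [1, 31, 32, 44, 49, 56, 77, 98]


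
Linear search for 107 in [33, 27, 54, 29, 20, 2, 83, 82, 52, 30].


i=0: 33!=107
i=1: 27!=107
i=2: 54!=107
i=3: 29!=107
i=4: 20!=107
i=5: 2!=107
i=6: 83!=107
i=7: 82!=107
i=8: 52!=107
i=9: 30!=107

Not found, 10 comps


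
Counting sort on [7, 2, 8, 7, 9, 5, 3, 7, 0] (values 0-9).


Input: [7, 2, 8, 7, 9, 5, 3, 7, 0]
Counts: [1, 0, 1, 1, 0, 1, 0, 3, 1, 1]

Sorted: [0, 2, 3, 5, 7, 7, 7, 8, 9]


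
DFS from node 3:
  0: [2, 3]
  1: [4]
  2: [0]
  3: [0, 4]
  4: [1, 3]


Visit 3, push [4, 0]
Visit 0, push [2]
Visit 2, push []
Visit 4, push [1]
Visit 1, push []

DFS order: [3, 0, 2, 4, 1]


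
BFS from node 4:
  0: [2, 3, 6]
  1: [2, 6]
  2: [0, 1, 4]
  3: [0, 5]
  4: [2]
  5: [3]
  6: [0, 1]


Visit 4, enqueue [2]
Visit 2, enqueue [0, 1]
Visit 0, enqueue [3, 6]
Visit 1, enqueue []
Visit 3, enqueue [5]
Visit 6, enqueue []
Visit 5, enqueue []

BFS order: [4, 2, 0, 1, 3, 6, 5]


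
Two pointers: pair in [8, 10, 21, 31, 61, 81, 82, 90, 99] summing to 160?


lo=0(8)+hi=8(99)=107
lo=1(10)+hi=8(99)=109
lo=2(21)+hi=8(99)=120
lo=3(31)+hi=8(99)=130
lo=4(61)+hi=8(99)=160

Yes: 61+99=160


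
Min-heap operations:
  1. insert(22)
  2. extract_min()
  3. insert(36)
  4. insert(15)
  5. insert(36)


insert(22) -> [22]
extract_min()->22, []
insert(36) -> [36]
insert(15) -> [15, 36]
insert(36) -> [15, 36, 36]

Final heap: [15, 36, 36]


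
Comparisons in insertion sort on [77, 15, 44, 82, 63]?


Algorithm: insertion sort
Input: [77, 15, 44, 82, 63]
Sorted: [15, 44, 63, 77, 82]

7


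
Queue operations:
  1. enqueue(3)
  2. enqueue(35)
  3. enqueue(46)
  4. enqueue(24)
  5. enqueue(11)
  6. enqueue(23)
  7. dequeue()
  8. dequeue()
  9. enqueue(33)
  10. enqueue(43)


enqueue(3) -> [3]
enqueue(35) -> [3, 35]
enqueue(46) -> [3, 35, 46]
enqueue(24) -> [3, 35, 46, 24]
enqueue(11) -> [3, 35, 46, 24, 11]
enqueue(23) -> [3, 35, 46, 24, 11, 23]
dequeue()->3, [35, 46, 24, 11, 23]
dequeue()->35, [46, 24, 11, 23]
enqueue(33) -> [46, 24, 11, 23, 33]
enqueue(43) -> [46, 24, 11, 23, 33, 43]

Final queue: [46, 24, 11, 23, 33, 43]


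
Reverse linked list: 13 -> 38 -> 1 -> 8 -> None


Step 1: curr=13, set curr.next=prev(None) | reversed so far: 13
Step 2: curr=38, set curr.next=prev(13) | reversed so far: 38 -> 13
Step 3: curr=1, set curr.next=prev(38) | reversed so far: 1 -> 38 -> 13
Step 4: curr=8, set curr.next=prev(1) | reversed so far: 8 -> 1 -> 38 -> 13

8 -> 1 -> 38 -> 13 -> None


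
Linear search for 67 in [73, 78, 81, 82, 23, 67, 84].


i=0: 73!=67
i=1: 78!=67
i=2: 81!=67
i=3: 82!=67
i=4: 23!=67
i=5: 67==67 found!

Found at 5, 6 comps


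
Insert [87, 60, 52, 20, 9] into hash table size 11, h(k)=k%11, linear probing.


Insert 87: h=10 -> slot 10
Insert 60: h=5 -> slot 5
Insert 52: h=8 -> slot 8
Insert 20: h=9 -> slot 9
Insert 9: h=9, 2 probes -> slot 0

Table: [9, None, None, None, None, 60, None, None, 52, 20, 87]


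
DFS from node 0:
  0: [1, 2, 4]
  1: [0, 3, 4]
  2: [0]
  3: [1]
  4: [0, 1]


Visit 0, push [4, 2, 1]
Visit 1, push [4, 3]
Visit 3, push []
Visit 4, push []
Visit 2, push []

DFS order: [0, 1, 3, 4, 2]


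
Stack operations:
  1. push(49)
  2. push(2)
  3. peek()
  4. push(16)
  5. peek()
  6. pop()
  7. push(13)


push(49) -> [49]
push(2) -> [49, 2]
peek()->2
push(16) -> [49, 2, 16]
peek()->16
pop()->16, [49, 2]
push(13) -> [49, 2, 13]

Final stack: [49, 2, 13]


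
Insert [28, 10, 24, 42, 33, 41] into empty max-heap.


Insert 28: [28]
Insert 10: [28, 10]
Insert 24: [28, 10, 24]
Insert 42: [42, 28, 24, 10]
Insert 33: [42, 33, 24, 10, 28]
Insert 41: [42, 33, 41, 10, 28, 24]

Final heap: [42, 33, 41, 10, 28, 24]


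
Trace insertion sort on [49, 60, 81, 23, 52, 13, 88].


Initial: [49, 60, 81, 23, 52, 13, 88]
Insert 60: [49, 60, 81, 23, 52, 13, 88]
Insert 81: [49, 60, 81, 23, 52, 13, 88]
Insert 23: [23, 49, 60, 81, 52, 13, 88]
Insert 52: [23, 49, 52, 60, 81, 13, 88]
Insert 13: [13, 23, 49, 52, 60, 81, 88]
Insert 88: [13, 23, 49, 52, 60, 81, 88]

Sorted: [13, 23, 49, 52, 60, 81, 88]


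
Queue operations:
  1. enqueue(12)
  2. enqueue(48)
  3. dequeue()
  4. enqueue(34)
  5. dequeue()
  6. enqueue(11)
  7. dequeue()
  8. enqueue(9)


enqueue(12) -> [12]
enqueue(48) -> [12, 48]
dequeue()->12, [48]
enqueue(34) -> [48, 34]
dequeue()->48, [34]
enqueue(11) -> [34, 11]
dequeue()->34, [11]
enqueue(9) -> [11, 9]

Final queue: [11, 9]


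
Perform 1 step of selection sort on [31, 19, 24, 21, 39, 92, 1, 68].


Initial: [31, 19, 24, 21, 39, 92, 1, 68]
Step 1: min=1 at 6
  Swap: [1, 19, 24, 21, 39, 92, 31, 68]

After 1 step: [1, 19, 24, 21, 39, 92, 31, 68]


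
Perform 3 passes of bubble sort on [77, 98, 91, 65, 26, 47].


Initial: [77, 98, 91, 65, 26, 47]
Pass 1: [77, 91, 65, 26, 47, 98] (4 swaps)
Pass 2: [77, 65, 26, 47, 91, 98] (3 swaps)
Pass 3: [65, 26, 47, 77, 91, 98] (3 swaps)

After 3 passes: [65, 26, 47, 77, 91, 98]


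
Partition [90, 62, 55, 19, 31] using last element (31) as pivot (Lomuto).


Pivot: 31
  19 <= 31: swap -> [19, 62, 55, 90, 31]
Place pivot at 1: [19, 31, 55, 90, 62]

Partitioned: [19, 31, 55, 90, 62]


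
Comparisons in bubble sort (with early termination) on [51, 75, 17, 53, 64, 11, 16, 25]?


Algorithm: bubble sort (with early termination)
Input: [51, 75, 17, 53, 64, 11, 16, 25]
Sorted: [11, 16, 17, 25, 51, 53, 64, 75]

27


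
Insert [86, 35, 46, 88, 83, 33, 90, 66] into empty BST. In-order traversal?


Insert 86: root
Insert 35: L from 86
Insert 46: L from 86 -> R from 35
Insert 88: R from 86
Insert 83: L from 86 -> R from 35 -> R from 46
Insert 33: L from 86 -> L from 35
Insert 90: R from 86 -> R from 88
Insert 66: L from 86 -> R from 35 -> R from 46 -> L from 83

In-order: [33, 35, 46, 66, 83, 86, 88, 90]


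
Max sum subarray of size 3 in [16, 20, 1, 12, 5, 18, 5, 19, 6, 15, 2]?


[0:3]: 37
[1:4]: 33
[2:5]: 18
[3:6]: 35
[4:7]: 28
[5:8]: 42
[6:9]: 30
[7:10]: 40
[8:11]: 23

Max: 42 at [5:8]


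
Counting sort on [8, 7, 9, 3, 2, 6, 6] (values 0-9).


Input: [8, 7, 9, 3, 2, 6, 6]
Counts: [0, 0, 1, 1, 0, 0, 2, 1, 1, 1]

Sorted: [2, 3, 6, 6, 7, 8, 9]


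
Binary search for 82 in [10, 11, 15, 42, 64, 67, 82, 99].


Step 1: lo=0, hi=7, mid=3, val=42
Step 2: lo=4, hi=7, mid=5, val=67
Step 3: lo=6, hi=7, mid=6, val=82

Found at index 6


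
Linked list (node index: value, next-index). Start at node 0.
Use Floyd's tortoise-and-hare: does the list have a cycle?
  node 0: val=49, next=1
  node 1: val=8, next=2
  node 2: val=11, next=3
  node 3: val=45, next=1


Floyd's tortoise (slow, +1) and hare (fast, +2):
  init: slow=0, fast=0
  step 1: slow=1, fast=2
  step 2: slow=2, fast=1
  step 3: slow=3, fast=3
  slow == fast at node 3: cycle detected

Cycle: yes


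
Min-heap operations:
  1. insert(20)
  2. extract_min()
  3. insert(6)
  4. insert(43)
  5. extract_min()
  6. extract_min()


insert(20) -> [20]
extract_min()->20, []
insert(6) -> [6]
insert(43) -> [6, 43]
extract_min()->6, [43]
extract_min()->43, []

Final heap: []


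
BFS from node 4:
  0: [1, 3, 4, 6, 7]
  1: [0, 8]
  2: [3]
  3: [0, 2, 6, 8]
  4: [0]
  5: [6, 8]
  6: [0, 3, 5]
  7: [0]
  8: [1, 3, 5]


Visit 4, enqueue [0]
Visit 0, enqueue [1, 3, 6, 7]
Visit 1, enqueue [8]
Visit 3, enqueue [2]
Visit 6, enqueue [5]
Visit 7, enqueue []
Visit 8, enqueue []
Visit 2, enqueue []
Visit 5, enqueue []

BFS order: [4, 0, 1, 3, 6, 7, 8, 2, 5]


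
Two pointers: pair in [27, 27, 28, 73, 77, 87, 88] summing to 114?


lo=0(27)+hi=6(88)=115
lo=0(27)+hi=5(87)=114

Yes: 27+87=114


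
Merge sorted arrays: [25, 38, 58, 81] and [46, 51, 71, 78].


Take 25 from A
Take 38 from A
Take 46 from B
Take 51 from B
Take 58 from A
Take 71 from B
Take 78 from B

Merged: [25, 38, 46, 51, 58, 71, 78, 81]


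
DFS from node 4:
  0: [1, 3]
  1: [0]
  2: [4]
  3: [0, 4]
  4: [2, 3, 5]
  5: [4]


Visit 4, push [5, 3, 2]
Visit 2, push []
Visit 3, push [0]
Visit 0, push [1]
Visit 1, push []
Visit 5, push []

DFS order: [4, 2, 3, 0, 1, 5]


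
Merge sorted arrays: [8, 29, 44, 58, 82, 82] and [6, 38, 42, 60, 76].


Take 6 from B
Take 8 from A
Take 29 from A
Take 38 from B
Take 42 from B
Take 44 from A
Take 58 from A
Take 60 from B
Take 76 from B

Merged: [6, 8, 29, 38, 42, 44, 58, 60, 76, 82, 82]
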